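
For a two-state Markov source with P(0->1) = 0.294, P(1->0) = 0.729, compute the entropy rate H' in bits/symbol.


Stationary distribution: pi_0 = p10/(p01+p10) = 0.7126, pi_1 = 0.2874. Entropy rate H' = pi_0*H(p01) + pi_1*H(p10) = 0.7126*0.8738 + 0.2874*0.8429 = 0.8649

0.8649 bits/symbol


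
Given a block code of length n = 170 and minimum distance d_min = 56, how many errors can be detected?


Detection capability = d_min - 1 = 56 - 1 = 55

55 errors


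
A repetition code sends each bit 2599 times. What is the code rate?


Rate = k/n = 1/2599

1/2599


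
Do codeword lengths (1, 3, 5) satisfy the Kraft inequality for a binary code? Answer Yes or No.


Kraft sum = sum(2^(-l_i)) = 0.6562, need <= 1. Result: satisfied (a binary prefix-free code with these lengths exists)

Yes


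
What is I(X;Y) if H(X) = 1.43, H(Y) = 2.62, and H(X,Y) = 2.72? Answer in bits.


I(X;Y) = H(X) + H(Y) - H(X,Y) = 1.43 + 2.62 - 2.72 = 1.33

1.33 bits


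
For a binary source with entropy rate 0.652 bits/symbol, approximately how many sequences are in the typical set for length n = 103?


log2|A_typical| = nH = 103 * 0.652 = 67.156, so |A_typical| ~ 2^67.156 = 1.644e+20

1.644e+20


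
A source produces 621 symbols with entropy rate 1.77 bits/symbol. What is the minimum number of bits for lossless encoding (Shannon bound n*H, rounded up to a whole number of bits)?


Minimum bits >= n * H = 621 * 1.77 = 1099.17, rounded up to a whole number of bits = 1100

1100 bits


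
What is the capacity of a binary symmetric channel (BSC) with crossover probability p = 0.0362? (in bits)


H(p) = -p*log2(p) - (1-p)*log2(1-p) = -0.0362*log2(0.0362) - 0.9638*log2(0.9638) = 0.173321 + 0.051269 = 0.2246. C = 1 - H(p) = 1 - 0.2246 = 0.7754

0.7754 bits


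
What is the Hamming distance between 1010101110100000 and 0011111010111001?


Count differing positions: ^ . . ^ . ^ . ^ . . . ^ ^ . . ^ = 7 differences

7


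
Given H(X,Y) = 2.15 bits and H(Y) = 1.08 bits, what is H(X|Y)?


H(X|Y) = H(X,Y) - H(Y) = 2.15 - 1.08 = 1.07

1.07 bits


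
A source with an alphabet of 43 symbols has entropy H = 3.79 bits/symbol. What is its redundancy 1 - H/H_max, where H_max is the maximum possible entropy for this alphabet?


H_max = log2(K) = log2(43) = 5.4263 bits/symbol. Redundancy = 1 - H/H_max = 1 - 3.79/5.4263 = 1 - 0.6985 = 0.3015

0.3015


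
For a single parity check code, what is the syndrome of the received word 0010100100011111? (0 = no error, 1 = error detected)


Syndrome = XOR of all bits = 0 XOR 0 XOR 1 XOR 0 XOR 1 XOR 0 XOR 0 XOR 1 XOR 0 XOR 0 XOR 0 XOR 1 XOR 1 XOR 1 XOR 1 XOR 1 = 0

0


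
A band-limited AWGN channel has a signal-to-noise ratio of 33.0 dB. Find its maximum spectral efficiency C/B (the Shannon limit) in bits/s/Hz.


SNR_linear = 10^(33.0/10) = 1995.2623; C/B = log2(1 + SNR_linear) = log2(1 + 1995.2623) = 10.9631

10.9631 bits/s/Hz


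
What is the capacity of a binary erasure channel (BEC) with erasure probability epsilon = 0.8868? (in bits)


C = 1 - epsilon = 1 - 0.8868 = 0.1132

0.1132 bits


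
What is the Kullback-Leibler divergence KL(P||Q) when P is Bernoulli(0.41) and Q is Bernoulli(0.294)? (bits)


KL = p*log2(p/q) + (1-p)*log2((1-p)/(1-q)) = 0.41*log2(0.41/0.294) + 0.59*log2(0.59/0.706) = 0.0439

0.0439 bits


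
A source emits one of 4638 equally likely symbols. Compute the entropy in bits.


H = log2(n) = log2(4638) = 12.1793

12.1793 bits


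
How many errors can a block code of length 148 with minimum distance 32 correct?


Correction capability = floor((d-1)/2) = floor((32-1)/2) = 15

15 errors


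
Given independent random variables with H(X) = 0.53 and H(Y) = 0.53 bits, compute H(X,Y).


For independent variables, H(X,Y) = H(X) + H(Y) = 0.53 + 0.53 = 1.06

1.06 bits


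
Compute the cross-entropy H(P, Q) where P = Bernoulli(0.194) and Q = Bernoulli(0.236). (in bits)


H(P,Q) = -p*log2(q) - (1-p)*log2(1-q). -0.194*log2(0.236) = 0.404129; -0.806*log2(0.764) = 0.313014. H(P,Q) = 0.404129 + 0.313014 = 0.7171

0.7171 bits


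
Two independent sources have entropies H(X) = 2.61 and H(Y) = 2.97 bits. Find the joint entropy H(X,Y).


For independent variables, H(X,Y) = H(X) + H(Y) = 2.61 + 2.97 = 5.58

5.58 bits


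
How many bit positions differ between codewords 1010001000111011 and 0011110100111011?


Count differing positions: ^ . . ^ ^ ^ ^ ^ . . . . . . . . = 6 differences

6


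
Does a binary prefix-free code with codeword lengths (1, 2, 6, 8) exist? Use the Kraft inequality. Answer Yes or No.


Kraft sum = sum(2^(-l_i)) = 0.7695, need <= 1. Result: satisfied (a binary prefix-free code with these lengths exists)

Yes


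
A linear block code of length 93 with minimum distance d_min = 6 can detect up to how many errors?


Detection capability = d_min - 1 = 6 - 1 = 5

5 errors


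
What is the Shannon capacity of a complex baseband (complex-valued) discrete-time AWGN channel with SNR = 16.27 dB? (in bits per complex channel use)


SNR_linear = 10^(16.27/10) = 42.3643; C = log2(1 + SNR_linear) = log2(1 + 42.3643) = 5.4384

5.4384 bits/channel use


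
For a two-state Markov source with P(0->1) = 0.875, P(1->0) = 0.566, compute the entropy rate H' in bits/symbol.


Stationary distribution: pi_0 = p10/(p01+p10) = 0.3928, pi_1 = 0.6072. Entropy rate H' = pi_0*H(p01) + pi_1*H(p10) = 0.3928*0.5436 + 0.6072*0.9874 = 0.8131

0.8131 bits/symbol


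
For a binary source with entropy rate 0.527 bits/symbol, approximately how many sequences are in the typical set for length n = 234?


log2|A_typical| = nH = 234 * 0.527 = 123.318, so |A_typical| ~ 2^123.318 = 1.326e+37

1.326e+37


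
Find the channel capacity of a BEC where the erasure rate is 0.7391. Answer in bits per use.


C = 1 - epsilon = 1 - 0.7391 = 0.2609

0.2609 bits


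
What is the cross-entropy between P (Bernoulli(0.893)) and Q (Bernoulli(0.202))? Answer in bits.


H(P,Q) = -p*log2(q) - (1-p)*log2(1-q). -0.893*log2(0.202) = 2.060663; -0.107*log2(0.798) = 0.034833. H(P,Q) = 2.060663 + 0.034833 = 2.0955

2.0955 bits


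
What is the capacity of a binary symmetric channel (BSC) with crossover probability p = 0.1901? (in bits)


H(p) = -p*log2(p) - (1-p)*log2(1-p) = -0.1901*log2(0.1901) - 0.8099*log2(0.8099) = 0.455322 + 0.246359 = 0.7017. C = 1 - H(p) = 1 - 0.7017 = 0.2983

0.2983 bits


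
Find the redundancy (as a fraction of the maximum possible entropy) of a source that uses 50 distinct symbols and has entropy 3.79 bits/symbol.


H_max = log2(K) = log2(50) = 5.6439 bits/symbol. Redundancy = 1 - H/H_max = 1 - 3.79/5.6439 = 1 - 0.6715 = 0.3285

0.3285


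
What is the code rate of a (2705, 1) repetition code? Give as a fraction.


Rate = k/n = 1/2705

1/2705


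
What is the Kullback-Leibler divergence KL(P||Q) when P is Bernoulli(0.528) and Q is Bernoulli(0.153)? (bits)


KL = p*log2(p/q) + (1-p)*log2((1-p)/(1-q)) = 0.528*log2(0.528/0.153) + 0.472*log2(0.472/0.847) = 0.5454

0.5454 bits


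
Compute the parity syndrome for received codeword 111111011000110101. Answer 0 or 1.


Syndrome = XOR of all bits = 1 XOR 1 XOR 1 XOR 1 XOR 1 XOR 1 XOR 0 XOR 1 XOR 1 XOR 0 XOR 0 XOR 0 XOR 1 XOR 1 XOR 0 XOR 1 XOR 0 XOR 1 = 0

0


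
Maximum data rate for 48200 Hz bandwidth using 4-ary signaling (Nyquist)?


Rate = 2 * B * log2(M) = 2 * 48200 * 2.0 = 192800.0

192800.0 bps


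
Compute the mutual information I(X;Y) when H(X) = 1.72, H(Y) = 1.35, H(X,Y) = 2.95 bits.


I(X;Y) = H(X) + H(Y) - H(X,Y) = 1.72 + 1.35 - 2.95 = 0.12

0.12 bits


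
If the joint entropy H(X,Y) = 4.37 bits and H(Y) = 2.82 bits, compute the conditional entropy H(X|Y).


H(X|Y) = H(X,Y) - H(Y) = 4.37 - 2.82 = 1.55

1.55 bits


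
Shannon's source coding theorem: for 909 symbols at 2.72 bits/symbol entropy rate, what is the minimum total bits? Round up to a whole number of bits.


Minimum bits >= n * H = 909 * 2.72 = 2472.48, rounded up to a whole number of bits = 2473

2473 bits


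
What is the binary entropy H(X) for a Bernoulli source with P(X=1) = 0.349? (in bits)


H = -p*log2(p) - (1-p)*log2(1-p). -0.349*log2(0.349) = 0.530027; -0.651*log2(0.651) = 0.403145. H = 0.530027 + 0.403145 = 0.9332

0.9332 bits


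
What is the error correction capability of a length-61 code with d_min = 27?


Correction capability = floor((d-1)/2) = floor((27-1)/2) = 13

13 errors


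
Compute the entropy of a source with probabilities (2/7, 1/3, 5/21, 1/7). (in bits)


H = -sum(p_i * log2(p_i)). Terms: -(2/7)*log2(2/7) = 0.516387; -(1/3)*log2(1/3) = 0.528321; -(5/21)*log2(5/21) = 0.492950; -(1/7)*log2(1/7) = 0.401051. H = 0.516387 + 0.528321 + 0.492950 + 0.401051 = 1.9387

1.9387 bits


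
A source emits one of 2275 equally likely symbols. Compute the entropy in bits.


H = log2(n) = log2(2275) = 11.1517

11.1517 bits


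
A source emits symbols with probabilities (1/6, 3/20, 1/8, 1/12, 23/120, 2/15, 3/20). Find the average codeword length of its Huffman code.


Huffman construction (repeatedly merge the two least-probable nodes; each merge adds 1 bit to every symbol beneath it): 1/12 + 1/8 = 5/24; 2/15 + 3/20 = 17/60; 3/20 + 1/6 = 19/60; 23/120 + 5/24 = 2/5; 17/60 + 19/60 = 3/5; 2/5 + 3/5 = 1. Resulting codeword lengths (in the order the probabilities were given): (3, 3, 3, 3, 2, 3, 3). L_avg = sum(p_i * l_i) = 1/6*3 + 3/20*3 + 1/8*3 + 1/12*3 + 23/120*2 + 2/15*3 + 3/20*3 = 337/120 = 2.8083

2.8083 bits


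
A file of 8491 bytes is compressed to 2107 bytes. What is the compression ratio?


Ratio = original / compressed = 8491 / 2107 = 4.0299

4.0299


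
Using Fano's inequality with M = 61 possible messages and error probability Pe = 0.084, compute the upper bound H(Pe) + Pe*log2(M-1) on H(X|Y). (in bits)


H(Pe) = -Pe*log2(Pe) - (1-Pe)*log2(1-Pe) = -0.084*log2(0.084) - 0.916*log2(0.916) = 0.300171 + 0.115948 = 0.4161. Pe*log2(M-1) = 0.084*log2(60) = 0.496179. Bound = H(Pe) + Pe*log2(M-1) = 0.300171 + 0.115948 + 0.496179 = 0.9123

0.9123 bits


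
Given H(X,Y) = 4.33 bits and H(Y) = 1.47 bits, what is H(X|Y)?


H(X|Y) = H(X,Y) - H(Y) = 4.33 - 1.47 = 2.86

2.86 bits


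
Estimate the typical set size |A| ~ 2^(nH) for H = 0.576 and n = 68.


log2|A_typical| = nH = 68 * 0.576 = 39.168, so |A_typical| ~ 2^39.168 = 6.177e+11

6.177e+11


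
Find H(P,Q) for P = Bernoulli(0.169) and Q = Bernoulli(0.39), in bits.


H(P,Q) = -p*log2(q) - (1-p)*log2(1-q). -0.169*log2(0.39) = 0.229579; -0.831*log2(0.61) = 0.592602. H(P,Q) = 0.229579 + 0.592602 = 0.8222

0.8222 bits


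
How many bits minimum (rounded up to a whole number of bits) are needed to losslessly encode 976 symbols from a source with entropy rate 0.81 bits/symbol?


Minimum bits >= n * H = 976 * 0.81 = 790.56, rounded up to a whole number of bits = 791

791 bits


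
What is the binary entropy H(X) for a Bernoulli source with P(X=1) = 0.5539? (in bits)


H = -p*log2(p) - (1-p)*log2(1-p). -0.5539*log2(0.5539) = 0.472090; -0.4461*log2(0.4461) = 0.519511. H = 0.472090 + 0.519511 = 0.9916

0.9916 bits


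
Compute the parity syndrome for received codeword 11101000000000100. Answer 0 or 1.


Syndrome = XOR of all bits = 1 XOR 1 XOR 1 XOR 0 XOR 1 XOR 0 XOR 0 XOR 0 XOR 0 XOR 0 XOR 0 XOR 0 XOR 0 XOR 0 XOR 1 XOR 0 XOR 0 = 1

1


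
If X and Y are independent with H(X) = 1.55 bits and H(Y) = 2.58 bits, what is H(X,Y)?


For independent variables, H(X,Y) = H(X) + H(Y) = 1.55 + 2.58 = 4.13

4.13 bits


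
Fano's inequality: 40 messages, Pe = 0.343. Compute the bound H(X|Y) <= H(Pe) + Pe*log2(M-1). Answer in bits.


H(Pe) = -Pe*log2(Pe) - (1-Pe)*log2(1-Pe) = -0.343*log2(0.343) - 0.657*log2(0.657) = 0.529496 + 0.398165 = 0.9277. Pe*log2(M-1) = 0.343*log2(39) = 1.812893. Bound = H(Pe) + Pe*log2(M-1) = 0.529496 + 0.398165 + 1.812893 = 2.7406

2.7406 bits


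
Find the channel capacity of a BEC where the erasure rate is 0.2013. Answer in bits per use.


C = 1 - epsilon = 1 - 0.2013 = 0.7987

0.7987 bits


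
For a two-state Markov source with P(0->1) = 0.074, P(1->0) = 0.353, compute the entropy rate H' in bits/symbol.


Stationary distribution: pi_0 = p10/(p01+p10) = 0.8267, pi_1 = 0.1733. Entropy rate H' = pi_0*H(p01) + pi_1*H(p10) = 0.8267*0.3807 + 0.1733*0.9367 = 0.477

0.477 bits/symbol


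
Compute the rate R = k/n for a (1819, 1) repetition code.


Rate = k/n = 1/1819

1/1819


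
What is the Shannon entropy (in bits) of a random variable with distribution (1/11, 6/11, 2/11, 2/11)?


H = -sum(p_i * log2(p_i)). Terms: -(1/11)*log2(1/11) = 0.314494; -(6/11)*log2(6/11) = 0.476983; -(2/11)*log2(2/11) = 0.447169; -(2/11)*log2(2/11) = 0.447169. H = 0.314494 + 0.476983 + 0.447169 + 0.447169 = 1.6858

1.6858 bits


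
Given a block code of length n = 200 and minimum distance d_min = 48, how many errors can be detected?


Detection capability = d_min - 1 = 48 - 1 = 47

47 errors


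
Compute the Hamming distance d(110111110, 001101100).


Count differing positions: ^ ^ ^ . ^ . . ^ . = 5 differences

5


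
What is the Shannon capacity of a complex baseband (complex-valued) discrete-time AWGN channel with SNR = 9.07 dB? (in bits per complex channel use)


SNR_linear = 10^(9.07/10) = 8.0724; C = log2(1 + SNR_linear) = log2(1 + 8.0724) = 3.1815

3.1815 bits/channel use


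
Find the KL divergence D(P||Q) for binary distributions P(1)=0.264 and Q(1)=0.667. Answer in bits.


KL = p*log2(p/q) + (1-p)*log2((1-p)/(1-q)) = 0.264*log2(0.264/0.667) + 0.736*log2(0.736/0.333) = 0.4891

0.4891 bits


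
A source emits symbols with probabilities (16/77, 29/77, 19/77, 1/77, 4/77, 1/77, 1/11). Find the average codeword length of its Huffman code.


Huffman construction (repeatedly merge the two least-probable nodes; each merge adds 1 bit to every symbol beneath it): 1/77 + 1/77 = 2/77; 2/77 + 4/77 = 6/77; 6/77 + 1/11 = 13/77; 13/77 + 16/77 = 29/77; 19/77 + 29/77 = 48/77; 29/77 + 48/77 = 1. Resulting codeword lengths (in the order the probabilities were given): (2, 2, 2, 5, 4, 5, 3). L_avg = sum(p_i * l_i) = 16/77*2 + 29/77*2 + 19/77*2 + 1/77*5 + 4/77*4 + 1/77*5 + 1/11*3 = 25/11 = 2.2727

2.2727 bits


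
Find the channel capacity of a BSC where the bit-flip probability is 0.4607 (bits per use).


H(p) = -p*log2(p) - (1-p)*log2(1-p) = -0.4607*log2(0.4607) - 0.5393*log2(0.5393) = 0.515109 + 0.480430 = 0.9955. C = 1 - H(p) = 1 - 0.9955 = 0.0045

0.0045 bits


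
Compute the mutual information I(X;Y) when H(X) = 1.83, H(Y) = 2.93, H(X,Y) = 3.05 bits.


I(X;Y) = H(X) + H(Y) - H(X,Y) = 1.83 + 2.93 - 3.05 = 1.71

1.71 bits


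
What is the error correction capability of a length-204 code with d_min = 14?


Correction capability = floor((d-1)/2) = floor((14-1)/2) = 6

6 errors


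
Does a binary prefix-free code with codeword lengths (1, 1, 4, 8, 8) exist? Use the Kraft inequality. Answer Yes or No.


Kraft sum = sum(2^(-l_i)) = 1.0703, need <= 1. Result: violated (a binary prefix-free code with these lengths cannot exist)

No


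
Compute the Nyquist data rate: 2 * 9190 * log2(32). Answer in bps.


Rate = 2 * B * log2(M) = 2 * 9190 * 5.0 = 91900.0

91900.0 bps


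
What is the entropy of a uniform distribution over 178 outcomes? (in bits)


H = log2(n) = log2(178) = 7.4757

7.4757 bits


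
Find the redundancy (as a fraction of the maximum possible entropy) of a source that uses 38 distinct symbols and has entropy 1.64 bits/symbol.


H_max = log2(K) = log2(38) = 5.2479 bits/symbol. Redundancy = 1 - H/H_max = 1 - 1.64/5.2479 = 1 - 0.3125 = 0.6875

0.6875


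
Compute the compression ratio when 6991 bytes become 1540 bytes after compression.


Ratio = original / compressed = 6991 / 1540 = 4.5396

4.5396


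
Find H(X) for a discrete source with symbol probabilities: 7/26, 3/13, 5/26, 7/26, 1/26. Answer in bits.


H = -sum(p_i * log2(p_i)). Terms: -(7/26)*log2(7/26) = 0.509677; -(3/13)*log2(3/13) = 0.488187; -(5/26)*log2(5/26) = 0.457406; -(7/26)*log2(7/26) = 0.509677; -(1/26)*log2(1/26) = 0.180786. H = 0.509677 + 0.488187 + 0.457406 + 0.509677 + 0.180786 = 2.1457

2.1457 bits


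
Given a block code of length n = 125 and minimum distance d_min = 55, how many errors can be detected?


Detection capability = d_min - 1 = 55 - 1 = 54

54 errors


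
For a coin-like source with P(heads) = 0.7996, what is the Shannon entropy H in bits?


H = -p*log2(p) - (1-p)*log2(1-p). -0.7996*log2(0.7996) = 0.257991; -0.2004*log2(0.2004) = 0.464737. H = 0.257991 + 0.464737 = 0.7227

0.7227 bits


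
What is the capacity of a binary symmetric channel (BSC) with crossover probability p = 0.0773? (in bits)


H(p) = -p*log2(p) - (1-p)*log2(1-p) = -0.0773*log2(0.0773) - 0.9227*log2(0.9227) = 0.285499 + 0.107095 = 0.3926. C = 1 - H(p) = 1 - 0.3926 = 0.6074

0.6074 bits


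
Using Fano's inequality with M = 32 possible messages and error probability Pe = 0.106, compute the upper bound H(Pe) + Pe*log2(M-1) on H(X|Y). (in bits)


H(Pe) = -Pe*log2(Pe) - (1-Pe)*log2(1-Pe) = -0.106*log2(0.106) - 0.894*log2(0.894) = 0.343214 + 0.144518 = 0.4877. Pe*log2(M-1) = 0.106*log2(31) = 0.525145. Bound = H(Pe) + Pe*log2(M-1) = 0.343214 + 0.144518 + 0.525145 = 1.0129

1.0129 bits


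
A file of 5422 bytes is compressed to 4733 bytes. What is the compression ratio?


Ratio = original / compressed = 5422 / 4733 = 1.1456

1.1456


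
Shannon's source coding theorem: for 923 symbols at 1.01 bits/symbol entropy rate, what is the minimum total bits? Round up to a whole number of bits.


Minimum bits >= n * H = 923 * 1.01 = 932.23, rounded up to a whole number of bits = 933

933 bits


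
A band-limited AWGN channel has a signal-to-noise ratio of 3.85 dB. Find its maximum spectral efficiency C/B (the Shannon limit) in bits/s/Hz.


SNR_linear = 10^(3.85/10) = 2.4266; C/B = log2(1 + SNR_linear) = log2(1 + 2.4266) = 1.7768

1.7768 bits/s/Hz


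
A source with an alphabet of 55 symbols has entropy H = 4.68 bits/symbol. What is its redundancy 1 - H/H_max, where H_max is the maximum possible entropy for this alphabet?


H_max = log2(K) = log2(55) = 5.7814 bits/symbol. Redundancy = 1 - H/H_max = 1 - 4.68/5.7814 = 1 - 0.8095 = 0.1905

0.1905


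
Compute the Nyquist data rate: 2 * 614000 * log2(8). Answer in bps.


Rate = 2 * B * log2(M) = 2 * 614000 * 3.0 = 3684000.0

3684000.0 bps


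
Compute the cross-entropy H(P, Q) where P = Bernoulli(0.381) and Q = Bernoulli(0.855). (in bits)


H(P,Q) = -p*log2(q) - (1-p)*log2(1-q). -0.381*log2(0.855) = 0.086107; -0.619*log2(0.145) = 1.724457. H(P,Q) = 0.086107 + 1.724457 = 1.8106

1.8106 bits


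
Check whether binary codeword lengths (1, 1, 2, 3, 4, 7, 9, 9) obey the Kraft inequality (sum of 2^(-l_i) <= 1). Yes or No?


Kraft sum = sum(2^(-l_i)) = 1.4492, need <= 1. Result: violated (a binary prefix-free code with these lengths cannot exist)

No


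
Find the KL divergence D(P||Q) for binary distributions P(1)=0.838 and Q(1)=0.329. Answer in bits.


KL = p*log2(p/q) + (1-p)*log2((1-p)/(1-q)) = 0.838*log2(0.838/0.329) + 0.162*log2(0.162/0.671) = 0.7982

0.7982 bits


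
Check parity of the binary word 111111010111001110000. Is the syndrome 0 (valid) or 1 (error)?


Syndrome = XOR of all bits = 1 XOR 1 XOR 1 XOR 1 XOR 1 XOR 1 XOR 0 XOR 1 XOR 0 XOR 1 XOR 1 XOR 1 XOR 0 XOR 0 XOR 1 XOR 1 XOR 1 XOR 0 XOR 0 XOR 0 XOR 0 = 1

1


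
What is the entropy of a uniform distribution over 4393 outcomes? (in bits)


H = log2(n) = log2(4393) = 12.101

12.101 bits


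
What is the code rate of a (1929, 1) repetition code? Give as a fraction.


Rate = k/n = 1/1929

1/1929


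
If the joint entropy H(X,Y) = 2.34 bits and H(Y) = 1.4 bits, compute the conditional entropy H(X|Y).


H(X|Y) = H(X,Y) - H(Y) = 2.34 - 1.4 = 0.94

0.94 bits


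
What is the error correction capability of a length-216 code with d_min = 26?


Correction capability = floor((d-1)/2) = floor((26-1)/2) = 12

12 errors


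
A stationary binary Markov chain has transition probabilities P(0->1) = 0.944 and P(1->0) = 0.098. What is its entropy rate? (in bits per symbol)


Stationary distribution: pi_0 = p10/(p01+p10) = 0.094, pi_1 = 0.906. Entropy rate H' = pi_0*H(p01) + pi_1*H(p10) = 0.094*0.3114 + 0.906*0.4626 = 0.4484

0.4484 bits/symbol


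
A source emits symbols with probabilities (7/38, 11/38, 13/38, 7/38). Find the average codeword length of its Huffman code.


Huffman construction (repeatedly merge the two least-probable nodes; each merge adds 1 bit to every symbol beneath it): 7/38 + 7/38 = 7/19; 11/38 + 13/38 = 12/19; 7/19 + 12/19 = 1. Resulting codeword lengths (in the order the probabilities were given): (2, 2, 2, 2). L_avg = sum(p_i * l_i) = 7/38*2 + 11/38*2 + 13/38*2 + 7/38*2 = 2

2.0 bits


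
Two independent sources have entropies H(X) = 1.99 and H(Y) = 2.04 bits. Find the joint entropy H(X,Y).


For independent variables, H(X,Y) = H(X) + H(Y) = 1.99 + 2.04 = 4.03

4.03 bits


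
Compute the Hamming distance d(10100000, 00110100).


Count differing positions: ^ . . ^ . ^ . . = 3 differences

3


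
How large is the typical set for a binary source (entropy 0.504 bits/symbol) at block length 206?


log2|A_typical| = nH = 206 * 0.504 = 103.824, so |A_typical| ~ 2^103.824 = 1.795e+31

1.795e+31


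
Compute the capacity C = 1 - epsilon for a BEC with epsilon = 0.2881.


C = 1 - epsilon = 1 - 0.2881 = 0.7119

0.7119 bits


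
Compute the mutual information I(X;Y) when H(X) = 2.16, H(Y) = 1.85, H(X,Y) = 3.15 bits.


I(X;Y) = H(X) + H(Y) - H(X,Y) = 2.16 + 1.85 - 3.15 = 0.86

0.86 bits


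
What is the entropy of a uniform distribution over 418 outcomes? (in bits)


H = log2(n) = log2(418) = 8.7074

8.7074 bits


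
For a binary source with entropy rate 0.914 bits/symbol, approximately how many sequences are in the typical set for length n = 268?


log2|A_typical| = nH = 268 * 0.914 = 244.952, so |A_typical| ~ 2^244.952 = 5.469e+73

5.469e+73


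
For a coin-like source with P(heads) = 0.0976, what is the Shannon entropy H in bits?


H = -p*log2(p) - (1-p)*log2(1-p). -0.0976*log2(0.0976) = 0.327641; -0.9024*log2(0.9024) = 0.133701. H = 0.327641 + 0.133701 = 0.4613

0.4613 bits


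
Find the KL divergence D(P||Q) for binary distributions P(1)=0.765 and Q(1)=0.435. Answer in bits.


KL = p*log2(p/q) + (1-p)*log2((1-p)/(1-q)) = 0.765*log2(0.765/0.435) + 0.235*log2(0.235/0.565) = 0.3256

0.3256 bits


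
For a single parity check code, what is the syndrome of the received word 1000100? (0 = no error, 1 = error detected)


Syndrome = XOR of all bits = 1 XOR 0 XOR 0 XOR 0 XOR 1 XOR 0 XOR 0 = 0

0


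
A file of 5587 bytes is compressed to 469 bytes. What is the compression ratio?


Ratio = original / compressed = 5587 / 469 = 11.9126

11.9126


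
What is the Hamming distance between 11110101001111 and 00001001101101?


Count differing positions: ^ ^ ^ ^ ^ ^ . . ^ . . . ^ . = 8 differences

8


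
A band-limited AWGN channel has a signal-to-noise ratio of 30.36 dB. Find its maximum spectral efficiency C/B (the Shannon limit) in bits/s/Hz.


SNR_linear = 10^(30.36/10) = 1086.4256; C/B = log2(1 + SNR_linear) = log2(1 + 1086.4256) = 10.0867

10.0867 bits/s/Hz


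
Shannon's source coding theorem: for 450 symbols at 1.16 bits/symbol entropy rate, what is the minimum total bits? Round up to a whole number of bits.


Minimum bits >= n * H = 450 * 1.16 = 522.0, rounded up to a whole number of bits = 522

522 bits


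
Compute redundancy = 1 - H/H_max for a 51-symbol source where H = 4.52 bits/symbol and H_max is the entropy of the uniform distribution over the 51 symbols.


H_max = log2(K) = log2(51) = 5.6724 bits/symbol. Redundancy = 1 - H/H_max = 1 - 4.52/5.6724 = 1 - 0.7968 = 0.2032

0.2032


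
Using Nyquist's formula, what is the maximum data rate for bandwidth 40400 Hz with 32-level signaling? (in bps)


Rate = 2 * B * log2(M) = 2 * 40400 * 5.0 = 404000.0

404000.0 bps


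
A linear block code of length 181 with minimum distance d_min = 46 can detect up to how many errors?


Detection capability = d_min - 1 = 46 - 1 = 45

45 errors


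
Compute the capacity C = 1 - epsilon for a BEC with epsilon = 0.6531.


C = 1 - epsilon = 1 - 0.6531 = 0.3469

0.3469 bits


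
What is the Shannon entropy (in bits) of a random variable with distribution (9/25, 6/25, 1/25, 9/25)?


H = -sum(p_i * log2(p_i)). Terms: -(9/25)*log2(9/25) = 0.530615; -(6/25)*log2(6/25) = 0.494134; -(1/25)*log2(1/25) = 0.185754; -(9/25)*log2(9/25) = 0.530615. H = 0.530615 + 0.494134 + 0.185754 + 0.530615 = 1.7411

1.7411 bits


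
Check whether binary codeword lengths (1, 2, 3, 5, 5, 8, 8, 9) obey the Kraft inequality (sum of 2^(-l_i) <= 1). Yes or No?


Kraft sum = sum(2^(-l_i)) = 0.9473, need <= 1. Result: satisfied (a binary prefix-free code with these lengths exists)

Yes


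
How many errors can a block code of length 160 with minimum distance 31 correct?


Correction capability = floor((d-1)/2) = floor((31-1)/2) = 15

15 errors


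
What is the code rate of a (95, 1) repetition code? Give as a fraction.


Rate = k/n = 1/95

1/95


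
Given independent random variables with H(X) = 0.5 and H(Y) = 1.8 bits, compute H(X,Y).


For independent variables, H(X,Y) = H(X) + H(Y) = 0.5 + 1.8 = 2.3

2.3 bits


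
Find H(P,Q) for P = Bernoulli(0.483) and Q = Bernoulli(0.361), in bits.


H(P,Q) = -p*log2(q) - (1-p)*log2(1-q). -0.483*log2(0.361) = 0.709976; -0.517*log2(0.639) = 0.334040. H(P,Q) = 0.709976 + 0.334040 = 1.044

1.044 bits


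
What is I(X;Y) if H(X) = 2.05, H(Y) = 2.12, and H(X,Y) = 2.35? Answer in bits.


I(X;Y) = H(X) + H(Y) - H(X,Y) = 2.05 + 2.12 - 2.35 = 1.82

1.82 bits


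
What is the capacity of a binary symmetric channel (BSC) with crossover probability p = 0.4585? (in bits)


H(p) = -p*log2(p) - (1-p)*log2(1-p) = -0.4585*log2(0.4585) - 0.5415*log2(0.5415) = 0.515815 + 0.479209 = 0.995. C = 1 - H(p) = 1 - 0.995 = 0.005

0.005 bits


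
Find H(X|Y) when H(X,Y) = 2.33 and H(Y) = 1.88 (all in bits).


H(X|Y) = H(X,Y) - H(Y) = 2.33 - 1.88 = 0.45

0.45 bits


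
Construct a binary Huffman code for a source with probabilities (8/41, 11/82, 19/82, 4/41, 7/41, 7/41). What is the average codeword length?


Huffman construction (repeatedly merge the two least-probable nodes; each merge adds 1 bit to every symbol beneath it): 4/41 + 11/82 = 19/82; 7/41 + 7/41 = 14/41; 8/41 + 19/82 = 35/82; 19/82 + 14/41 = 47/82; 35/82 + 47/82 = 1. Resulting codeword lengths (in the order the probabilities were given): (2, 3, 2, 3, 3, 3). L_avg = sum(p_i * l_i) = 8/41*2 + 11/82*3 + 19/82*2 + 4/41*3 + 7/41*3 + 7/41*3 = 211/82 = 2.5732

2.5732 bits


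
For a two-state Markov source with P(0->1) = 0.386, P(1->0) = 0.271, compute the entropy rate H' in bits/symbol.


Stationary distribution: pi_0 = p10/(p01+p10) = 0.4125, pi_1 = 0.5875. Entropy rate H' = pi_0*H(p01) + pi_1*H(p10) = 0.4125*0.9622 + 0.5875*0.8429 = 0.8921

0.8921 bits/symbol


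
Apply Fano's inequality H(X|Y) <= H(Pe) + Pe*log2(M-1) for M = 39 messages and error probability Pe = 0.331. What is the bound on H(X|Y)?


H(Pe) = -Pe*log2(Pe) - (1-Pe)*log2(1-Pe) = -0.331*log2(0.331) - 0.669*log2(0.669) = 0.527977 + 0.387968 = 0.9159. Pe*log2(M-1) = 0.331*log2(38) = 1.737064. Bound = H(Pe) + Pe*log2(M-1) = 0.527977 + 0.387968 + 1.737064 = 2.653

2.653 bits


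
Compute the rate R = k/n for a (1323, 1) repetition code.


Rate = k/n = 1/1323

1/1323


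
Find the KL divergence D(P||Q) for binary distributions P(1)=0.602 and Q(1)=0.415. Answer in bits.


KL = p*log2(p/q) + (1-p)*log2((1-p)/(1-q)) = 0.602*log2(0.602/0.415) + 0.398*log2(0.398/0.585) = 0.1019

0.1019 bits


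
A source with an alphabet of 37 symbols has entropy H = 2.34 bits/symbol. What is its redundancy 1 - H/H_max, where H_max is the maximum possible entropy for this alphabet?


H_max = log2(K) = log2(37) = 5.2095 bits/symbol. Redundancy = 1 - H/H_max = 1 - 2.34/5.2095 = 1 - 0.4492 = 0.5508

0.5508


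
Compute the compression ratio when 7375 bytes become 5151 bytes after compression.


Ratio = original / compressed = 7375 / 5151 = 1.4318

1.4318


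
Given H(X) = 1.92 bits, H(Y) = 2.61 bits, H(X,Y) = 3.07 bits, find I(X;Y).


I(X;Y) = H(X) + H(Y) - H(X,Y) = 1.92 + 2.61 - 3.07 = 1.46

1.46 bits


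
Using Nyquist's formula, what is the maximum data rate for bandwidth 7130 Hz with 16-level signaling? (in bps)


Rate = 2 * B * log2(M) = 2 * 7130 * 4.0 = 57040.0

57040.0 bps


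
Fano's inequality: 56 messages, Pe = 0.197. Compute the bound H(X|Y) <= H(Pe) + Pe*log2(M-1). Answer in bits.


H(Pe) = -Pe*log2(Pe) - (1-Pe)*log2(1-Pe) = -0.197*log2(0.197) - 0.803*log2(0.803) = 0.461715 + 0.254172 = 0.7159. Pe*log2(M-1) = 0.197*log2(55) = 1.138928. Bound = H(Pe) + Pe*log2(M-1) = 0.461715 + 0.254172 + 1.138928 = 1.8548

1.8548 bits


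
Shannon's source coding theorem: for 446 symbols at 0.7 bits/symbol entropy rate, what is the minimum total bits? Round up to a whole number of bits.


Minimum bits >= n * H = 446 * 0.7 = 312.2, rounded up to a whole number of bits = 313

313 bits


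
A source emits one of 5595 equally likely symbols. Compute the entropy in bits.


H = log2(n) = log2(5595) = 12.4499

12.4499 bits


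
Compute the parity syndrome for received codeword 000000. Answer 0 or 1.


Syndrome = XOR of all bits = 0 XOR 0 XOR 0 XOR 0 XOR 0 XOR 0 = 0

0


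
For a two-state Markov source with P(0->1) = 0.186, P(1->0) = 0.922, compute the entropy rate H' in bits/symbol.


Stationary distribution: pi_0 = p10/(p01+p10) = 0.8321, pi_1 = 0.1679. Entropy rate H' = pi_0*H(p01) + pi_1*H(p10) = 0.8321*0.693 + 0.1679*0.3951 = 0.643

0.643 bits/symbol


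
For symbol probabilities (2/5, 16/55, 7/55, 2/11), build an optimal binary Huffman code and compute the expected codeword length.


Huffman construction (repeatedly merge the two least-probable nodes; each merge adds 1 bit to every symbol beneath it): 7/55 + 2/11 = 17/55; 16/55 + 17/55 = 3/5; 2/5 + 3/5 = 1. Resulting codeword lengths (in the order the probabilities were given): (1, 2, 3, 3). L_avg = sum(p_i * l_i) = 2/5*1 + 16/55*2 + 7/55*3 + 2/11*3 = 21/11 = 1.9091

1.9091 bits


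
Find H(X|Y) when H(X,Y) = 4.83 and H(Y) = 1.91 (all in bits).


H(X|Y) = H(X,Y) - H(Y) = 4.83 - 1.91 = 2.92

2.92 bits


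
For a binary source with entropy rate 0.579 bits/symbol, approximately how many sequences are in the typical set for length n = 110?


log2|A_typical| = nH = 110 * 0.579 = 63.69, so |A_typical| ~ 2^63.69 = 1.488e+19

1.488e+19


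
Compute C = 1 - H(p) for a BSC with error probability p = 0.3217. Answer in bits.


H(p) = -p*log2(p) - (1-p)*log2(1-p) = -0.3217*log2(0.3217) - 0.6783*log2(0.6783) = 0.526369 + 0.379851 = 0.9062. C = 1 - H(p) = 1 - 0.9062 = 0.0938

0.0938 bits


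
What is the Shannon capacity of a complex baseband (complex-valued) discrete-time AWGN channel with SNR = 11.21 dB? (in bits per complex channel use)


SNR_linear = 10^(11.21/10) = 13.213; C = log2(1 + SNR_linear) = log2(1 + 13.213) = 3.8291

3.8291 bits/channel use


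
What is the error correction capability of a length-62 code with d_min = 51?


Correction capability = floor((d-1)/2) = floor((51-1)/2) = 25

25 errors


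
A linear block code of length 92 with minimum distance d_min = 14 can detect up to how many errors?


Detection capability = d_min - 1 = 14 - 1 = 13

13 errors


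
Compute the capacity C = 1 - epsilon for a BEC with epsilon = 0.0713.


C = 1 - epsilon = 1 - 0.0713 = 0.9287

0.9287 bits


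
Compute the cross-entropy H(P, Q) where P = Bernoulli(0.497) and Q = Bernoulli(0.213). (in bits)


H(P,Q) = -p*log2(q) - (1-p)*log2(1-q). -0.497*log2(0.213) = 1.108844; -0.503*log2(0.787) = 0.173819. H(P,Q) = 1.108844 + 0.173819 = 1.2827

1.2827 bits


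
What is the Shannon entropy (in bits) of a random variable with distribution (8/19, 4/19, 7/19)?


H = -sum(p_i * log2(p_i)). Terms: -(8/19)*log2(8/19) = 0.525443; -(4/19)*log2(4/19) = 0.473248; -(7/19)*log2(7/19) = 0.530737. H = 0.525443 + 0.473248 + 0.530737 = 1.5294

1.5294 bits


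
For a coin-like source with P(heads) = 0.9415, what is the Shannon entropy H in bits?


H = -p*log2(p) - (1-p)*log2(1-p). -0.9415*log2(0.9415) = 0.081879; -0.0585*log2(0.0585) = 0.239582. H = 0.081879 + 0.239582 = 0.3215

0.3215 bits


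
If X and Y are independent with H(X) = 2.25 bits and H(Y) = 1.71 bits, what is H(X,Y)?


For independent variables, H(X,Y) = H(X) + H(Y) = 2.25 + 1.71 = 3.96

3.96 bits


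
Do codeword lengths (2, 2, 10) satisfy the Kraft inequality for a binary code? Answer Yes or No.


Kraft sum = sum(2^(-l_i)) = 0.501, need <= 1. Result: satisfied (a binary prefix-free code with these lengths exists)

Yes


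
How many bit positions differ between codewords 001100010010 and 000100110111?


Count differing positions: . . ^ . . . ^ . . ^ . ^ = 4 differences

4


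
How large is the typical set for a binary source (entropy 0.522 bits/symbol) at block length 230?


log2|A_typical| = nH = 230 * 0.522 = 120.06, so |A_typical| ~ 2^120.06 = 1.386e+36

1.386e+36


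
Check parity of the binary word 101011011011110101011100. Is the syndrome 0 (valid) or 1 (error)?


Syndrome = XOR of all bits = 1 XOR 0 XOR 1 XOR 0 XOR 1 XOR 1 XOR 0 XOR 1 XOR 1 XOR 0 XOR 1 XOR 1 XOR 1 XOR 1 XOR 0 XOR 1 XOR 0 XOR 1 XOR 0 XOR 1 XOR 1 XOR 1 XOR 0 XOR 0 = 1

1


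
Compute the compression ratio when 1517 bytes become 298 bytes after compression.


Ratio = original / compressed = 1517 / 298 = 5.0906

5.0906


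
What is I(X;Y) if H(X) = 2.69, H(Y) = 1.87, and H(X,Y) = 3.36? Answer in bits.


I(X;Y) = H(X) + H(Y) - H(X,Y) = 2.69 + 1.87 - 3.36 = 1.2

1.2 bits


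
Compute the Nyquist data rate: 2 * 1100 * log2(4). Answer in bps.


Rate = 2 * B * log2(M) = 2 * 1100 * 2.0 = 4400.0

4400.0 bps


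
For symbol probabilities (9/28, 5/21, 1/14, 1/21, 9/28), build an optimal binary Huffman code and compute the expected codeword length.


Huffman construction (repeatedly merge the two least-probable nodes; each merge adds 1 bit to every symbol beneath it): 1/21 + 1/14 = 5/42; 5/42 + 5/21 = 5/14; 9/28 + 9/28 = 9/14; 5/14 + 9/14 = 1. Resulting codeword lengths (in the order the probabilities were given): (2, 2, 3, 3, 2). L_avg = sum(p_i * l_i) = 9/28*2 + 5/21*2 + 1/14*3 + 1/21*3 + 9/28*2 = 89/42 = 2.119

2.119 bits


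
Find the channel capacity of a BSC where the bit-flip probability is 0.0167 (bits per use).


H(p) = -p*log2(p) - (1-p)*log2(1-p) = -0.0167*log2(0.0167) - 0.9833*log2(0.9833) = 0.098597 + 0.023891 = 0.1225. C = 1 - H(p) = 1 - 0.1225 = 0.8775

0.8775 bits


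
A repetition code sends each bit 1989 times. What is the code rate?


Rate = k/n = 1/1989

1/1989


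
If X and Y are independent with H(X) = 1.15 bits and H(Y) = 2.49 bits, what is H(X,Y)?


For independent variables, H(X,Y) = H(X) + H(Y) = 1.15 + 2.49 = 3.64

3.64 bits


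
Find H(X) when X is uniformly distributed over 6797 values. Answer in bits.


H = log2(n) = log2(6797) = 12.7307

12.7307 bits


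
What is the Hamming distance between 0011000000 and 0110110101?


Count differing positions: . ^ . ^ ^ ^ . ^ . ^ = 6 differences

6


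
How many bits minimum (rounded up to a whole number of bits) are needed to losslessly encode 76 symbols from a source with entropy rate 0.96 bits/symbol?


Minimum bits >= n * H = 76 * 0.96 = 72.96, rounded up to a whole number of bits = 73

73 bits


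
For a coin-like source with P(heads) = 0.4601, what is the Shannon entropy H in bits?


H = -p*log2(p) - (1-p)*log2(1-p). -0.4601*log2(0.4601) = 0.515303; -0.5399*log2(0.5399) = 0.480098. H = 0.515303 + 0.480098 = 0.9954

0.9954 bits


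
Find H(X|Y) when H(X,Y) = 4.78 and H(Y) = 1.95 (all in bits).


H(X|Y) = H(X,Y) - H(Y) = 4.78 - 1.95 = 2.83

2.83 bits


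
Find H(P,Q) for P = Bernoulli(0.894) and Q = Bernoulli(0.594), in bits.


H(P,Q) = -p*log2(q) - (1-p)*log2(1-q). -0.894*log2(0.594) = 0.671810; -0.106*log2(0.406) = 0.137848. H(P,Q) = 0.671810 + 0.137848 = 0.8097

0.8097 bits


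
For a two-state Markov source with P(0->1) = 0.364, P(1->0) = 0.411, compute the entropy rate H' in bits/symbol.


Stationary distribution: pi_0 = p10/(p01+p10) = 0.5303, pi_1 = 0.4697. Entropy rate H' = pi_0*H(p01) + pi_1*H(p10) = 0.5303*0.946 + 0.4697*0.977 = 0.9605

0.9605 bits/symbol


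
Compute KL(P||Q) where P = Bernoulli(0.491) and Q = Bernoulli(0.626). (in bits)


KL = p*log2(p/q) + (1-p)*log2((1-p)/(1-q)) = 0.491*log2(0.491/0.626) + 0.509*log2(0.509/0.374) = 0.0542

0.0542 bits


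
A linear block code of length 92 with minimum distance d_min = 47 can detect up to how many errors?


Detection capability = d_min - 1 = 47 - 1 = 46

46 errors


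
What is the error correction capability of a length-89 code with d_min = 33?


Correction capability = floor((d-1)/2) = floor((33-1)/2) = 16

16 errors


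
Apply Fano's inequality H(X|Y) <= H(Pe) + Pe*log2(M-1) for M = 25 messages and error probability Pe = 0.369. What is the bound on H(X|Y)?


H(Pe) = -Pe*log2(Pe) - (1-Pe)*log2(1-Pe) = -0.369*log2(0.369) - 0.631*log2(0.631) = 0.530735 + 0.419166 = 0.9499. Pe*log2(M-1) = 0.369*log2(24) = 1.691851. Bound = H(Pe) + Pe*log2(M-1) = 0.530735 + 0.419166 + 1.691851 = 2.6418

2.6418 bits


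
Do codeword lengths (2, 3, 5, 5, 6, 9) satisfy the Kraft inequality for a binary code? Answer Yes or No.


Kraft sum = sum(2^(-l_i)) = 0.4551, need <= 1. Result: satisfied (a binary prefix-free code with these lengths exists)

Yes


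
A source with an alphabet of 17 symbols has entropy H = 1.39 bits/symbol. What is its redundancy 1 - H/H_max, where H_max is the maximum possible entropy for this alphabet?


H_max = log2(K) = log2(17) = 4.0875 bits/symbol. Redundancy = 1 - H/H_max = 1 - 1.39/4.0875 = 1 - 0.3401 = 0.6599

0.6599


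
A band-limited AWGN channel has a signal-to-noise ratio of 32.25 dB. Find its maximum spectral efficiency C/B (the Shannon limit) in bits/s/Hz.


SNR_linear = 10^(32.25/10) = 1678.804; C/B = log2(1 + SNR_linear) = log2(1 + 1678.804) = 10.7141

10.7141 bits/s/Hz


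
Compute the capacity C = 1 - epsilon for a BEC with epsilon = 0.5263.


C = 1 - epsilon = 1 - 0.5263 = 0.4737

0.4737 bits


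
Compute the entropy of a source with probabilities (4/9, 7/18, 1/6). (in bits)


H = -sum(p_i * log2(p_i)). Terms: -(4/9)*log2(4/9) = 0.519967; -(7/18)*log2(7/18) = 0.529888; -(1/6)*log2(1/6) = 0.430827. H = 0.519967 + 0.529888 + 0.430827 = 1.4807

1.4807 bits


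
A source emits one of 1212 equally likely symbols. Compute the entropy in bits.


H = log2(n) = log2(1212) = 10.2432

10.2432 bits


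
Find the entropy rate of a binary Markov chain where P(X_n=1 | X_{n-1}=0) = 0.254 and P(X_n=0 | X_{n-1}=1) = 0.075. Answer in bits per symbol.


Stationary distribution: pi_0 = p10/(p01+p10) = 0.228, pi_1 = 0.772. Entropy rate H' = pi_0*H(p01) + pi_1*H(p10) = 0.228*0.8176 + 0.772*0.3843 = 0.4831

0.4831 bits/symbol


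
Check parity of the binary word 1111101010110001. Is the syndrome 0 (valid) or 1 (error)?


Syndrome = XOR of all bits = 1 XOR 1 XOR 1 XOR 1 XOR 1 XOR 0 XOR 1 XOR 0 XOR 1 XOR 0 XOR 1 XOR 1 XOR 0 XOR 0 XOR 0 XOR 1 = 0

0


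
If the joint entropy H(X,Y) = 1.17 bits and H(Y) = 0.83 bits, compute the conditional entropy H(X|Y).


H(X|Y) = H(X,Y) - H(Y) = 1.17 - 0.83 = 0.34

0.34 bits


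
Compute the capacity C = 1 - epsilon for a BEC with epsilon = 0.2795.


C = 1 - epsilon = 1 - 0.2795 = 0.7205

0.7205 bits
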